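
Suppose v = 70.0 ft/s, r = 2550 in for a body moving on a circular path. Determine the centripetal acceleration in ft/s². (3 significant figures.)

a is given directly by: a = v²/r.
v = 70.0 ft/s = 21.34 m/s; r = 2550 in = 64.77 m.
a = 7.028 m/s²
7.028 m/s² × (1 ft/s² / 0.3048 m/s²) = 23.06 ft/s²

23.1 ft/s²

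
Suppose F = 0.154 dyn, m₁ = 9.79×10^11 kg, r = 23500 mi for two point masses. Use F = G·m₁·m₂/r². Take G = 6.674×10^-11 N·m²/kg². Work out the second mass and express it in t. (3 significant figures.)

Rearranging F = G·m₁·m₂/r² for m₂: m₂ = F·r²/(G·m₁).
F = 0.154 dyn = 1.540×10^-6 N; m₁ = 9.79×10^11 kg; r = 23500 mi = 3.782×10^7 m; G = 6.674×10^-11 N·m²/kg².
m₂ = 3.371×10^7 kg
3.371×10^7 kg × (1 t / 1000 kg) = 33712 t

33700 t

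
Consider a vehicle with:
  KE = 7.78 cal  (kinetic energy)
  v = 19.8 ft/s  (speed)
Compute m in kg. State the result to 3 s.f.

Solving KE = ½mv² for m: m = 2·KE/v².
KE = 7.78 cal = 32.55 J; v = 19.8 ft/s = 6.035 m/s.
m = 1.787 kg

1.79 kg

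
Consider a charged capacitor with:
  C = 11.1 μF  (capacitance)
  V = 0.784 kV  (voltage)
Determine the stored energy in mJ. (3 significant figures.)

E is given directly by: E = ½CV².
C = 11.1 μF = 1.110×10^-5 F; V = 0.784 kV = 784.0 V.
E = 3.411 J  (the unit combination reduces to kg·m²/s² = J)
3.411 J × (1 mJ / 0.001000 J) = 3411 mJ

3410 mJ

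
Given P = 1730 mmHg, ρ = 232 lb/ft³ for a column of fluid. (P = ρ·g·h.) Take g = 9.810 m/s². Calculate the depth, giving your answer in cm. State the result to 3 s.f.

633 cm

Rearranging: h = P/(ρ·g).
P = 1730 mmHg = 2.306×10^5 Pa; ρ = 232 lb/ft³ = 3716 kg/m³; g = 9.810 m/s².
h = 6.327 m
6.327 m × (1 cm / 0.01000 m) = 632.7 cm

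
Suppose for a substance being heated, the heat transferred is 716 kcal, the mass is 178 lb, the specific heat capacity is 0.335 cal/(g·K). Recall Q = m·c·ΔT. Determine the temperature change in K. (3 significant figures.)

Solving Q = m·c·ΔT for ΔT: ΔT = Q/(m·c).
Q = 716 kcal = 2.996×10^6 J; m = 178 lb = 80.74 kg; c = 0.335 cal/(g·K) = 1402 J/(kg·K).
ΔT = 26.47 K

26.5 K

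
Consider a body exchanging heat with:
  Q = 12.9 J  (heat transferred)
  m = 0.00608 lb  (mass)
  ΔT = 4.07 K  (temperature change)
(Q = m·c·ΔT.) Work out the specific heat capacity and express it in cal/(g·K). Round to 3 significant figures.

0.275 cal/(g·K)

Solving Q = m·c·ΔT for c: c = Q/(m·ΔT).
Q = 12.9 J; m = 0.00608 lb = 0.002758 kg; ΔT = 4.07 K.
c = 1149 J/(kg·K)
1149 J/(kg·K) × (1 cal/(g·K) / 4184 J/(kg·K)) = 0.2747 cal/(g·K)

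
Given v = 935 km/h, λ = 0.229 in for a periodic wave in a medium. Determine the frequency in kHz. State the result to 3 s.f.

Solving v = f·λ for f: f = v/λ.
v = 935 km/h = 259.7 m/s; λ = 0.229 in = 0.005817 m.
f = 44652 Hz
44652 Hz × (1 kHz / 1000 Hz) = 44.65 kHz

44.7 kHz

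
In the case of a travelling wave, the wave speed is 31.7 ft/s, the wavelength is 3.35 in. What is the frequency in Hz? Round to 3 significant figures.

Rearranging: f = v/λ.
v = 31.7 ft/s = 9.662 m/s; λ = 3.35 in = 0.08509 m.
f = 113.6 Hz

114 Hz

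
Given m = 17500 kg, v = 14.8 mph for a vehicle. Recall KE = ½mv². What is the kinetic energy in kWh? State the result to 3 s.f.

KE is given directly by: KE = ½mv².
m = 17500 kg; v = 14.8 mph = 6.616 m/s.
KE = 3.830×10^5 J
3.830×10^5 J × (1 kWh / 3.600×10^6 J) = 0.1064 kWh

0.106 kWh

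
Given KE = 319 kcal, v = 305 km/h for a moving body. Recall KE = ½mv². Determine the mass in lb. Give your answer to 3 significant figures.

820 lb

Rearranging KE = ½mv² for m: m = 2·KE/v².
KE = 319 kcal = 1.335×10^6 J; v = 305 km/h = 84.72 m/s.
m = 371.9 kg
371.9 kg × (1 lb / 0.4536 kg) = 819.9 lb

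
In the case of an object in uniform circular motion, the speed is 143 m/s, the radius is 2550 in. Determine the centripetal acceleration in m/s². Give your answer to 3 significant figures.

316 m/s²

a is given directly by: a = v²/r.
v = 143 m/s; r = 2550 in = 64.77 m.
a = 315.7 m/s²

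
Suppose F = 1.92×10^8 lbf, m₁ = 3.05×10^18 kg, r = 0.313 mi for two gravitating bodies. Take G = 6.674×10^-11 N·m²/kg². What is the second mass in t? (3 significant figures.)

1060 t

Rearranging F = G·m₁·m₂/r² for m₂: m₂ = F·r²/(G·m₁).
F = 1.92×10^8 lbf = 8.541×10^8 N; m₁ = 3.05×10^18 kg; r = 0.313 mi = 503.7 m; G = 6.674×10^-11 N·m²/kg².
m₂ = 1.065×10^6 kg
1.065×10^6 kg × (1 t / 1000 kg) = 1065 t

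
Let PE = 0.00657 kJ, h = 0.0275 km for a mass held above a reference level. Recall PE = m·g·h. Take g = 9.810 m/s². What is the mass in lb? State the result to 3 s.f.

0.0537 lb

Rearranging: m = PE/(g·h).
PE = 0.00657 kJ = 6.570 J; h = 0.0275 km = 27.50 m; g = 9.810 m/s².
m = 0.02435 kg
0.02435 kg × (1 lb / 0.4536 kg) = 0.05369 lb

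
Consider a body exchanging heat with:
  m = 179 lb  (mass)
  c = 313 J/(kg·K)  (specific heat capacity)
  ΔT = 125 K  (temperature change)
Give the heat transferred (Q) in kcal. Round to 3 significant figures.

759 kcal

Q is given directly by: Q = mcΔT.
m = 179 lb = 81.19 kg; c = 313 J/(kg·K); ΔT = 125 K.
Q = 3.177×10^6 J
3.177×10^6 J × (1 kcal / 4184 J) = 759.2 kcal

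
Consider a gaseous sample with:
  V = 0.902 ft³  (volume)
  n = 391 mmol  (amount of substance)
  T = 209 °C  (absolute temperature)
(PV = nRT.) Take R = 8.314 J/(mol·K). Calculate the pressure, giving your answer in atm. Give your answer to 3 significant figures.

0.606 atm

From the ideal-gas law: P = nRT/V.
V = 0.902 ft³ = 0.02554 m³; n = 391 mmol = 0.3910 mol; T = 209 °C = 482.1 K; R = 8.314 J/(mol·K).
P = 61365 Pa
61365 Pa × (1 atm / 1.013×10^5 Pa) = 0.6056 atm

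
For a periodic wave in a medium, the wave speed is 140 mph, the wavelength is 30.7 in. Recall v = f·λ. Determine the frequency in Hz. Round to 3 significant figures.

80.3 Hz

Rearranging: f = v/λ.
v = 140 mph = 62.59 m/s; λ = 30.7 in = 0.7798 m.
f = 80.26 Hz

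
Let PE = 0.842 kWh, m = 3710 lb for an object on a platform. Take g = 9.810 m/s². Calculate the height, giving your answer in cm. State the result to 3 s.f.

18400 cm

Rearranging PE = m·g·h for h: h = PE/(m·g).
PE = 0.842 kWh = 3.031×10^6 J; m = 3710 lb = 1683 kg; g = 9.810 m/s².
h = 183.6 m
183.6 m × (1 cm / 0.01000 m) = 18361 cm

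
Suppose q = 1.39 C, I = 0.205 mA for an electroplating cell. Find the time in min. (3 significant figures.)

113 min

Solving q = I·t for t: t = q/I.
q = 1.39 C; I = 0.205 mA = 2.050×10^-4 A.
t = 6780 s
6780 s × (1 min / 60.00 s) = 113.0 min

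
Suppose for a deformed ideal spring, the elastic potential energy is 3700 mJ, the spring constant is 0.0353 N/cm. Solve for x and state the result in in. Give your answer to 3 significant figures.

Rearranging: x = √(2U/k).
U = 3700 mJ = 3.700 J; k = 0.0353 N/cm = 3.530 N/m.
x = 1.448 m
1.448 m × (1 in / 0.02540 m) = 57.00 in

57.0 in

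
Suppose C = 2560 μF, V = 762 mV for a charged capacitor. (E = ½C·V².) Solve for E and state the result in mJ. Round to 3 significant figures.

Directly: E = ½CV².
C = 2560 μF = 0.002560 F; V = 762 mV = 0.7620 V.
E = 7.432×10^-4 J
7.432×10^-4 J × (1 mJ / 0.001000 J) = 0.7432 mJ

0.743 mJ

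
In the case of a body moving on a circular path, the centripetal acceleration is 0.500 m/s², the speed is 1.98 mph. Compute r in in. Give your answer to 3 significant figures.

61.7 in

Rearranging a = v²/r for r: r = v²/a.
a = 0.500 m/s²; v = 1.98 mph = 0.8851 m/s.
r = 1.567 m
1.567 m × (1 in / 0.02540 m) = 61.69 in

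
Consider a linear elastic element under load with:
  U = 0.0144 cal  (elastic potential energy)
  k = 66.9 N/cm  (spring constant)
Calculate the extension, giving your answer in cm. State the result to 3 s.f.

Rearranging U = ½k·x² for x: x = √(2U/k).
U = 0.0144 cal = 0.06025 J; k = 66.9 N/cm = 6690 N/m.
x = 0.004244 m
0.004244 m × (1 cm / 0.01000 m) = 0.4244 cm

0.424 cm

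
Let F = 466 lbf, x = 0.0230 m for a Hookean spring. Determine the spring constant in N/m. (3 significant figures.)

Rearranging F = k·x for k: k = F/x.
F = 466 lbf = 2073 N; x = 0.0230 m.
k = 90125 N/m

90100 N/m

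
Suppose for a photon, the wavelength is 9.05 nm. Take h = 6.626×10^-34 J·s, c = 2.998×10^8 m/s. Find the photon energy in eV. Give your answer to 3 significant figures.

137 eV

Directly: E = hc/λ.
λ = 9.05 nm = 9.050×10^-9 m; h = 6.626×10^-34 J·s; c = 2.998×10^8 m/s.
E = 2.195×10^-17 J
2.195×10^-17 J × (1 eV / 1.602×10^-19 J) = 137.0 eV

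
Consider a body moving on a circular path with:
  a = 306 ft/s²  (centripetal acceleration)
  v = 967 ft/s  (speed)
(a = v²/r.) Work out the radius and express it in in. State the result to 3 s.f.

Rearranging: r = v²/a.
a = 306 ft/s² = 93.27 m/s²; v = 967 ft/s = 294.7 m/s.
r = 931.4 m
931.4 m × (1 in / 0.02540 m) = 36670 in

36700 in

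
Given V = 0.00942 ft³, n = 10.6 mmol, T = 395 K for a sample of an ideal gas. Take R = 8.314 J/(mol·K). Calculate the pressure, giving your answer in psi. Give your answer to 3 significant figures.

P is given directly by: P = nRT/V.
V = 0.00942 ft³ = 2.667×10^-4 m³; n = 10.6 mmol = 0.01060 mol; T = 395 K; R = 8.314 J/(mol·K).
P = 1.305×10^5 Pa
1.305×10^5 Pa × (1 psi / 6895 Pa) = 18.93 psi

18.9 psi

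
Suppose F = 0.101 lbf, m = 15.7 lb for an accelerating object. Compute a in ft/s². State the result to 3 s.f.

0.207 ft/s²

From Newton's second law: a = F/m.
F = 0.101 lbf = 0.4493 N; m = 15.7 lb = 7.121 kg.
a = 0.06309 m/s²
0.06309 m/s² × (1 ft/s² / 0.3048 m/s²) = 0.2070 ft/s²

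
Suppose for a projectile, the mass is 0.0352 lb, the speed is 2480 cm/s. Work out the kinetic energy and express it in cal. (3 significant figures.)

1.17 cal

KE is given directly by: KE = ½mv².
m = 0.0352 lb = 0.01597 kg; v = 2480 cm/s = 24.80 m/s.
KE = 4.910 J
4.910 J × (1 cal / 4.184 J) = 1.174 cal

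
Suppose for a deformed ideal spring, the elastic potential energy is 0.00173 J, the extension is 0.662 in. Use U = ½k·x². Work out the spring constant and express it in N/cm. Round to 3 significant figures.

Rearranging: k = 2U/x².
U = 0.00173 J; x = 0.662 in = 0.01681 m.
k = 12.24 N/m
12.24 N/m × (1 N/cm / 100.0 N/m) = 0.1224 N/cm

0.122 N/cm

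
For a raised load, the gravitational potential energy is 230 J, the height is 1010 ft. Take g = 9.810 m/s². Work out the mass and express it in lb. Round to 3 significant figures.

Rearranging PE = m·g·h for m: m = PE/(g·h).
PE = 230 J; h = 1010 ft = 307.8 m; g = 9.810 m/s².
m = 0.07616 kg
0.07616 kg × (1 lb / 0.4536 kg) = 0.1679 lb

0.168 lb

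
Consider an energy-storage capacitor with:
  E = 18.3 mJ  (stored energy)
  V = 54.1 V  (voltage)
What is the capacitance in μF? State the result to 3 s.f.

Rearranging: C = 2E/V².
E = 18.3 mJ = 0.01830 J; V = 54.1 V.
C = 1.251×10^-5 F
1.251×10^-5 F × (1 μF / 1.000×10^-6 F) = 12.51 μF

12.5 μF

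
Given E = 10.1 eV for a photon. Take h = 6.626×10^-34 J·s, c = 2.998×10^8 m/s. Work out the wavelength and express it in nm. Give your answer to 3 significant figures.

Solving E = h·c/λ for λ: λ = hc/E.
E = 10.1 eV = 1.618×10^-18 J; h = 6.626×10^-34 J·s; c = 2.998×10^8 m/s.
λ = 1.228×10^-7 m
1.228×10^-7 m × (1 nm / 1.000×10^-9 m) = 122.8 nm

123 nm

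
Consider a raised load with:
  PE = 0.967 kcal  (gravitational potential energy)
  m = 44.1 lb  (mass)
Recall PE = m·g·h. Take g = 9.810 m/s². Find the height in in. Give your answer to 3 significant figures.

Rearranging: h = PE/(m·g).
PE = 0.967 kcal = 4046 J; m = 44.1 lb = 20.00 kg; g = 9.810 m/s².
h = 20.62 m
20.62 m × (1 in / 0.02540 m) = 811.7 in

812 in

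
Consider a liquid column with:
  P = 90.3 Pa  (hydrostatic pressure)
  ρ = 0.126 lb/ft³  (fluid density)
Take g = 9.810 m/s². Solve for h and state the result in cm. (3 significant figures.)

Rearranging P = ρ·g·h for h: h = P/(ρ·g).
P = 90.3 Pa; ρ = 0.126 lb/ft³ = 2.018 kg/m³; g = 9.810 m/s².
h = 4.561 m
4.561 m × (1 cm / 0.01000 m) = 456.1 cm

456 cm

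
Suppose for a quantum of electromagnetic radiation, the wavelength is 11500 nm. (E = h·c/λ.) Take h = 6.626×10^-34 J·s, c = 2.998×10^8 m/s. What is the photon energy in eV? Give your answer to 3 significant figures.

Directly: E = hc/λ.
λ = 11500 nm = 1.150×10^-5 m; h = 6.626×10^-34 J·s; c = 2.998×10^8 m/s.
E = 1.727×10^-20 J  (the unit combination reduces to kg·m²/s² = J)
1.727×10^-20 J × (1 eV / 1.602×10^-19 J) = 0.1078 eV

0.108 eV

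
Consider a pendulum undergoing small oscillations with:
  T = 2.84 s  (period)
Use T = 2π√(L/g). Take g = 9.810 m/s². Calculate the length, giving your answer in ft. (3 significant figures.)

Rearranging T = 2π√(L/g) for L: L = g·(T/2π)².
T = 2.84 s; g = 9.810 m/s².
L = 2.004 m
2.004 m × (1 ft / 0.3048 m) = 6.576 ft

6.58 ft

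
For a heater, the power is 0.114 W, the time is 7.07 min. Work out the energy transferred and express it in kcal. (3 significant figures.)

0.0116 kcal

Rearranging: W = P·t.
P = 0.114 W; t = 7.07 min = 424.2 s.
W = 48.36 J
48.36 J × (1 kcal / 4184 J) = 0.01156 kcal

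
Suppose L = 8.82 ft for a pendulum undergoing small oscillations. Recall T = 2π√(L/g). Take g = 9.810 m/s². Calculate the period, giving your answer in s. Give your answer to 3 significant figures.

3.29 s

Directly: T = 2π√(L/g).
L = 8.82 ft = 2.688 m; g = 9.810 m/s².
T = 3.289 s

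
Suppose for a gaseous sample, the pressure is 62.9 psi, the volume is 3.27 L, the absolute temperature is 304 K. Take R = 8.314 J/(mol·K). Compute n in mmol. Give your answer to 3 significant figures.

Solving PV = nRT for n: n = PV/(RT).
P = 62.9 psi = 4.337×10^5 Pa; V = 3.27 L = 0.003270 m³; T = 304 K; R = 8.314 J/(mol·K).
n = 0.5611 mol
0.5611 mol × (1 mmol / 0.001000 mol) = 561.1 mmol

561 mmol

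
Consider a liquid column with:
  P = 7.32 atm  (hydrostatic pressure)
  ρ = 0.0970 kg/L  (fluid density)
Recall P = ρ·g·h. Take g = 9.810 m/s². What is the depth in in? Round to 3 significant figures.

30700 in

Solving P = ρ·g·h for h: h = P/(ρ·g).
P = 7.32 atm = 7.417×10^5 Pa; ρ = 0.0970 kg/L = 97.00 kg/m³; g = 9.810 m/s².
h = 779.4 m
779.4 m × (1 in / 0.02540 m) = 30687 in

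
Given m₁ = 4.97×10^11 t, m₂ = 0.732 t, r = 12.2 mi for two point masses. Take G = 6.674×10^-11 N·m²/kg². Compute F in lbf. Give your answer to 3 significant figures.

From Newton's law of gravitation: F = Gm₁m₂/r².
m₁ = 4.97×10^11 t = 4.970×10^14 kg; m₂ = 0.732 t = 732.0 kg; r = 12.2 mi = 19634 m; G = 6.674×10^-11 N·m²/kg².
F = 0.06298 N
0.06298 N × (1 lbf / 4.448 N) = 0.01416 lbf

0.0142 lbf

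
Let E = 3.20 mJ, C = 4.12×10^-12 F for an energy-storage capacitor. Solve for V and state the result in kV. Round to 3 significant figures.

Rearranging E = ½C·V² for V: V = √(2E/C).
E = 3.20 mJ = 0.003200 J; C = 4.12×10^-12 F.
V = 39413 V
39413 V × (1 kV / 1000 V) = 39.41 kV

39.4 kV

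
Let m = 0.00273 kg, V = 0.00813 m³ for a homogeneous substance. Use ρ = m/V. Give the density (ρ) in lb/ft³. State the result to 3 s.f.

ρ is given directly by: ρ = m/V.
m = 0.00273 kg; V = 0.00813 m³.
ρ = 0.3358 kg/m³
0.3358 kg/m³ × (1 lb/ft³ / 16.02 kg/m³) = 0.02096 lb/ft³

0.0210 lb/ft³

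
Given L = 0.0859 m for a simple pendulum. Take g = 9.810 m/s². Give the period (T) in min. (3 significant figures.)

T is given directly by: T = 2π√(L/g).
L = 0.0859 m; g = 9.810 m/s².
T = 0.5880 s
0.5880 s × (1 min / 60.00 s) = 0.009799 min

0.00980 min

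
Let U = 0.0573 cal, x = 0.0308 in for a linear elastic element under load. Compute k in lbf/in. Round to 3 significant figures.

Rearranging: k = 2U/x².
U = 0.0573 cal = 0.2397 J; x = 0.0308 in = 7.823×10^-4 m.
k = 7.834×10^5 N/m
7.834×10^5 N/m × (1 lbf/in / 175.1 N/m) = 4474 lbf/in

4470 lbf/in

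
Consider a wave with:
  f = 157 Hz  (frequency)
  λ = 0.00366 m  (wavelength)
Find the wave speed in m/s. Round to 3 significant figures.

0.575 m/s

Directly: v = fλ.
f = 157 Hz; λ = 0.00366 m.
v = 0.5746 m/s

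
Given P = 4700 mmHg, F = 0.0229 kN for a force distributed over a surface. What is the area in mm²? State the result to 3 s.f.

36.5 mm²

Solving P = F/A for A: A = F/P.
P = 4700 mmHg = 6.266×10^5 Pa; F = 0.0229 kN = 22.90 N.
A = 3.655×10^-5 m²
3.655×10^-5 m² × (1 mm² / 1.000×10^-6 m²) = 36.55 mm²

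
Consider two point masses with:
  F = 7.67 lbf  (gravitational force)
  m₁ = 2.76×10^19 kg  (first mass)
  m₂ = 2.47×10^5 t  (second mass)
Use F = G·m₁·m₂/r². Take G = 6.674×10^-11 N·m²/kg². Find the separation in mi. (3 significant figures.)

Rearranging: r = √(G·m₁m₂/F).
F = 7.67 lbf = 34.12 N; m₁ = 2.76×10^19 kg; m₂ = 2.47×10^5 t = 2.470×10^8 kg; G = 6.674×10^-11 N·m²/kg².
r = 1.155×10^8 m
1.155×10^8 m × (1 mi / 1609 m) = 71756 mi

71800 mi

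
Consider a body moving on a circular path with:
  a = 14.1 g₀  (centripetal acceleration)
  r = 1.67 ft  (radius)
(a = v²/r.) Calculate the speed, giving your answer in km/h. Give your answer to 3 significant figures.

Rearranging a = v²/r for v: v = √(a·r).
a = 14.1 g₀ = 138.3 m/s²; r = 1.67 ft = 0.5090 m.
v = 8.389 m/s
8.389 m/s × (1 km/h / 0.2778 m/s) = 30.20 km/h

30.2 km/h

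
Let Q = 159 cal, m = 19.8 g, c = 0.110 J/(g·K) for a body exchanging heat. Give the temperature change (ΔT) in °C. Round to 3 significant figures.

305 °C

Solving Q = m·c·ΔT for ΔT: ΔT = Q/(m·c).
Q = 159 cal = 665.3 J; m = 19.8 g = 0.01980 kg; c = 0.110 J/(g·K) = 110.0 J/(kg·K).
ΔT = 305.4 K
Since 1 °C = 1 K, 305.4 °C.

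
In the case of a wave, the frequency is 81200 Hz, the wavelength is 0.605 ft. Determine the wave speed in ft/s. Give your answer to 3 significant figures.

49100 ft/s

v is given directly by: v = fλ.
f = 81200 Hz; λ = 0.605 ft = 0.1844 m.
v = 14974 m/s
14974 m/s × (1 ft/s / 0.3048 m/s) = 49126 ft/s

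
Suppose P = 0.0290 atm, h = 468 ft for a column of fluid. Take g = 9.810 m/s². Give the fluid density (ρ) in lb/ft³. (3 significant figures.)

0.131 lb/ft³

Rearranging: ρ = P/(g·h).
P = 0.0290 atm = 2938 Pa; h = 468 ft = 142.6 m; g = 9.810 m/s².
ρ = 2.100 kg/m³
2.100 kg/m³ × (1 lb/ft³ / 16.02 kg/m³) = 0.1311 lb/ft³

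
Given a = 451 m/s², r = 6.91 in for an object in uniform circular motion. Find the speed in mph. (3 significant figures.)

Rearranging a = v²/r for v: v = √(a·r).
a = 451 m/s²; r = 6.91 in = 0.1755 m.
v = 8.897 m/s
8.897 m/s × (1 mph / 0.4470 m/s) = 19.90 mph

19.9 mph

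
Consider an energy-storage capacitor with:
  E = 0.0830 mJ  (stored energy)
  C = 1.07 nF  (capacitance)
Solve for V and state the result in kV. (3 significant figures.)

Solving E = ½C·V² for V: V = √(2E/C).
E = 0.0830 mJ = 8.300×10^-5 J; C = 1.07 nF = 1.070×10^-9 F.
V = 393.9 V
393.9 V × (1 kV / 1000 V) = 0.3939 kV

0.394 kV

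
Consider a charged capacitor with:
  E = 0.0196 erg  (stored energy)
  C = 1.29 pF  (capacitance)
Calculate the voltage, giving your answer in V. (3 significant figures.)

55.1 V

Solving E = ½C·V² for V: V = √(2E/C).
E = 0.0196 erg = 1.960×10^-9 J; C = 1.29 pF = 1.290×10^-12 F.
V = 55.12 V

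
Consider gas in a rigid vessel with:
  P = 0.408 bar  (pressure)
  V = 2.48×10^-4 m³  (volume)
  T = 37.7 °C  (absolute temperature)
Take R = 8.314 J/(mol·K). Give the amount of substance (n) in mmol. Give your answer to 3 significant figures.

3.92 mmol

Rearranging: n = PV/(RT).
P = 0.408 bar = 40800 Pa; V = 2.48×10^-4 m³; T = 37.7 °C = 310.8 K; R = 8.314 J/(mol·K).
n = 0.003915 mol
0.003915 mol × (1 mmol / 0.001000 mol) = 3.915 mmol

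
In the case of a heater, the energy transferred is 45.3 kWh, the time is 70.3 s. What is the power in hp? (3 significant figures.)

3110 hp

P is given directly by: P = W/t.
W = 45.3 kWh = 1.631×10^8 J; t = 70.3 s.
P = 2.320×10^6 W
2.320×10^6 W × (1 hp / 745.7 W) = 3111 hp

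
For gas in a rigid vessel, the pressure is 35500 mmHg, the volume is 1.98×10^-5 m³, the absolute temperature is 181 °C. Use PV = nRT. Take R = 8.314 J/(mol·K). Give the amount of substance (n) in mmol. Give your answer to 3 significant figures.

24.8 mmol

From the ideal-gas law: n = PV/(RT).
P = 35500 mmHg = 4.733×10^6 Pa; V = 1.98×10^-5 m³; T = 181 °C = 454.1 K; R = 8.314 J/(mol·K).
n = 0.02482 mol
0.02482 mol × (1 mmol / 0.001000 mol) = 24.82 mmol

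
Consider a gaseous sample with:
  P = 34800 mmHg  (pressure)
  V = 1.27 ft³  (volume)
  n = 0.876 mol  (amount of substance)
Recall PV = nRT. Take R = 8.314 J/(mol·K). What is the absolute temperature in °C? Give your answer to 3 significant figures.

From the ideal-gas law: T = PV/(nR).
P = 34800 mmHg = 4.640×10^6 Pa; V = 1.27 ft³ = 0.03596 m³; n = 0.876 mol; R = 8.314 J/(mol·K).
T = 22909 K
22909 K − 273.15 = 22636 °C

22600 °C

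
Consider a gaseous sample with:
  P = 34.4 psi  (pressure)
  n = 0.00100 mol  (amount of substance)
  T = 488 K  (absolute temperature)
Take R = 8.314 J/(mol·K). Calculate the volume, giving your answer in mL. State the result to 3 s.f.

17.1 mL

Rearranging: V = nRT/P.
P = 34.4 psi = 2.372×10^5 Pa; n = 0.00100 mol; T = 488 K; R = 8.314 J/(mol·K).
V = 1.711×10^-5 m³
1.711×10^-5 m³ × (1 mL / 1.000×10^-6 m³) = 17.11 mL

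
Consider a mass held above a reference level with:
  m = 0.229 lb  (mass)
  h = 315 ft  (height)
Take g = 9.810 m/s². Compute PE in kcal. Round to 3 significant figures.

PE is given directly by: PE = mgh.
m = 0.229 lb = 0.1039 kg; h = 315 ft = 96.01 m; g = 9.810 m/s².
PE = 97.84 J  (the unit combination reduces to kg·m²/s² = J)
97.84 J × (1 kcal / 4184 J) = 0.02338 kcal

0.0234 kcal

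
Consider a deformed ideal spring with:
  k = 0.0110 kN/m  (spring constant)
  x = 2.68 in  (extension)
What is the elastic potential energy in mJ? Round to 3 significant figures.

U is given directly by: U = ½kx².
k = 0.0110 kN/m = 11.00 N/m; x = 2.68 in = 0.06807 m.
U = 0.02549 J  (the unit combination reduces to kg·m²/s² = J)
0.02549 J × (1 mJ / 0.001000 J) = 25.49 mJ

25.5 mJ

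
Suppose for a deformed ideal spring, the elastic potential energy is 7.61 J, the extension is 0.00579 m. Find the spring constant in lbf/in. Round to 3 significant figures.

2590 lbf/in

Rearranging: k = 2U/x².
U = 7.61 J; x = 0.00579 m.
k = 4.540×10^5 N/m
4.540×10^5 N/m × (1 lbf/in / 175.1 N/m) = 2592 lbf/in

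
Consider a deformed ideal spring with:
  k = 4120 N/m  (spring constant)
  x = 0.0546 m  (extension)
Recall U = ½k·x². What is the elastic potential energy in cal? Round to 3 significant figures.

Directly: U = ½kx².
k = 4120 N/m; x = 0.0546 m.
U = 6.141 J  (the unit combination reduces to kg·m²/s² = J)
6.141 J × (1 cal / 4.184 J) = 1.468 cal

1.47 cal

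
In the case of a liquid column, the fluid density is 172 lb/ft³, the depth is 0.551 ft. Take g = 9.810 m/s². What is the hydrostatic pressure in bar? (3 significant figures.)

0.0454 bar

P is given directly by: P = ρgh.
ρ = 172 lb/ft³ = 2755 kg/m³; h = 0.551 ft = 0.1679 m; g = 9.810 m/s².
P = 4539 Pa  (the unit combination reduces to kg/(m·s²) = Pa)
4539 Pa × (1 bar / 1.000×10^5 Pa) = 0.04539 bar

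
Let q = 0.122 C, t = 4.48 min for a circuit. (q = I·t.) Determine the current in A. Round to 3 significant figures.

Rearranging q = I·t for I: I = q/t.
q = 0.122 C; t = 4.48 min = 268.8 s.
I = 4.539×10^-4 A

4.54×10^-4 A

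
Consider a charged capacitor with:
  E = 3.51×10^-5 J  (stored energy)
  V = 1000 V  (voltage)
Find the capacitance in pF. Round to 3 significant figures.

Rearranging: C = 2E/V².
E = 3.51×10^-5 J; V = 1000 V.
C = 7.020×10^-11 F
7.020×10^-11 F × (1 pF / 1.000×10^-12 F) = 70.20 pF

70.2 pF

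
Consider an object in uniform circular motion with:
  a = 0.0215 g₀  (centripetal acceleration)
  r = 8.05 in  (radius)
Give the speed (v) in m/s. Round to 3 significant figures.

Rearranging: v = √(a·r).
a = 0.0215 g₀ = 0.2108 m/s²; r = 8.05 in = 0.2045 m.
v = 0.2076 m/s

0.208 m/s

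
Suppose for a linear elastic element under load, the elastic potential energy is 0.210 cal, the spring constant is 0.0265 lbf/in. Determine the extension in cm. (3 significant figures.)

Solving U = ½k·x² for x: x = √(2U/k).
U = 0.210 cal = 0.8786 J; k = 0.0265 lbf/in = 4.641 N/m.
x = 0.6153 m
0.6153 m × (1 cm / 0.01000 m) = 61.53 cm

61.5 cm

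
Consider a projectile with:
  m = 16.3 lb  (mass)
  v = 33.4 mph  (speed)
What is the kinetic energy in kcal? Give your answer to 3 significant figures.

KE is given directly by: KE = ½mv².
m = 16.3 lb = 7.394 kg; v = 33.4 mph = 14.93 m/s.
KE = 824.2 J
824.2 J × (1 kcal / 4184 J) = 0.1970 kcal

0.197 kcal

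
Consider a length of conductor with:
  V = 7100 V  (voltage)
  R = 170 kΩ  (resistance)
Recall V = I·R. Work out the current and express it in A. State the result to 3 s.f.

0.0418 A

Rearranging V = I·R for I: I = V/R.
V = 7100 V; R = 170 kΩ = 1.700×10^5 Ω.
I = 0.04176 A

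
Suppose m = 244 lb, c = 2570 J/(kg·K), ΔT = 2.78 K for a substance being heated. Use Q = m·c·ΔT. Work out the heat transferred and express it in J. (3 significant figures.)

7.91×10^5 J

Directly: Q = mcΔT.
m = 244 lb = 110.7 kg; c = 2570 J/(kg·K); ΔT = 2.78 K.
Q = 7.907×10^5 J  (the unit combination reduces to kg·m²/s² = J)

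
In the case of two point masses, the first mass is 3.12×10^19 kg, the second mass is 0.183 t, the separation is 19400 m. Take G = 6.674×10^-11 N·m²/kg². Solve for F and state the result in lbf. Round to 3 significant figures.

Directly: F = Gm₁m₂/r².
m₁ = 3.12×10^19 kg; m₂ = 0.183 t = 183.0 kg; r = 19400 m; G = 6.674×10^-11 N·m²/kg².
F = 1012 N
1012 N × (1 lbf / 4.448 N) = 227.6 lbf

228 lbf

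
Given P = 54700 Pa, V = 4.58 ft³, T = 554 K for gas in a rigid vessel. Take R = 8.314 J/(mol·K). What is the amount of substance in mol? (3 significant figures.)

From the ideal-gas law: n = PV/(RT).
P = 54700 Pa; V = 4.58 ft³ = 0.1297 m³; T = 554 K; R = 8.314 J/(mol·K).
n = 1.540 mol

1.54 mol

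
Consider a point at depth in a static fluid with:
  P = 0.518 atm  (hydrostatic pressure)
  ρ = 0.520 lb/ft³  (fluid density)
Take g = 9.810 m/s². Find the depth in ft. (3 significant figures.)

Rearranging: h = P/(ρ·g).
P = 0.518 atm = 52486 Pa; ρ = 0.520 lb/ft³ = 8.330 kg/m³; g = 9.810 m/s².
h = 642.3 m
642.3 m × (1 ft / 0.3048 m) = 2107 ft

2110 ft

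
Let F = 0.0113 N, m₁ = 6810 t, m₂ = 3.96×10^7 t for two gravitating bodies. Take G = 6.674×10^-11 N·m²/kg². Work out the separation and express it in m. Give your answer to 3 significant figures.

Rearranging: r = √(G·m₁m₂/F).
F = 0.0113 N; m₁ = 6810 t = 6.810×10^6 kg; m₂ = 3.96×10^7 t = 3.960×10^10 kg; G = 6.674×10^-11 N·m²/kg².
r = 39909 m

39900 m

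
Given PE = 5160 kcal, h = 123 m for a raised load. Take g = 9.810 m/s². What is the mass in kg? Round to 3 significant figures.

Rearranging PE = m·g·h for m: m = PE/(g·h).
PE = 5160 kcal = 2.159×10^7 J; h = 123 m; g = 9.810 m/s².
m = 17892 kg

17900 kg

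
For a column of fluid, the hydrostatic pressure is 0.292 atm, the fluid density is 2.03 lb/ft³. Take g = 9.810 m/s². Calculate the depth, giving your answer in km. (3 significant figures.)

Rearranging: h = P/(ρ·g).
P = 0.292 atm = 29587 Pa; ρ = 2.03 lb/ft³ = 32.52 kg/m³; g = 9.810 m/s².
h = 92.75 m
92.75 m × (1 km / 1000 m) = 0.09275 km

0.0927 km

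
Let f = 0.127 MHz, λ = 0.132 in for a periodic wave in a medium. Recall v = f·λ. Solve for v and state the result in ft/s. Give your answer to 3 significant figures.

1400 ft/s

v is given directly by: v = fλ.
f = 0.127 MHz = 1.270×10^5 Hz; λ = 0.132 in = 0.003353 m.
v = 425.8 m/s
425.8 m/s × (1 ft/s / 0.3048 m/s) = 1397 ft/s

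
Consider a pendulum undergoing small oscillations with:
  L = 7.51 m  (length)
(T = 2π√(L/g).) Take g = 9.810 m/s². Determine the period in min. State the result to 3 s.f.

0.0916 min

T is given directly by: T = 2π√(L/g).
L = 7.51 m; g = 9.810 m/s².
T = 5.498 s
5.498 s × (1 min / 60.00 s) = 0.09163 min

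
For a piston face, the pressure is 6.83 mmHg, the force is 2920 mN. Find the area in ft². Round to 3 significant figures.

0.0345 ft²

Solving P = F/A for A: A = F/P.
P = 6.83 mmHg = 910.6 Pa; F = 2920 mN = 2.920 N.
A = 0.003207 m²
0.003207 m² × (1 ft² / 0.09290 m²) = 0.03452 ft²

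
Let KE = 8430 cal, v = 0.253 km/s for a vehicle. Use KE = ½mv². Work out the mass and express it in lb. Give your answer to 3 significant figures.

Rearranging: m = 2·KE/v².
KE = 8430 cal = 35271 J; v = 0.253 km/s = 253.0 m/s.
m = 1.102 kg
1.102 kg × (1 lb / 0.4536 kg) = 2.430 lb

2.43 lb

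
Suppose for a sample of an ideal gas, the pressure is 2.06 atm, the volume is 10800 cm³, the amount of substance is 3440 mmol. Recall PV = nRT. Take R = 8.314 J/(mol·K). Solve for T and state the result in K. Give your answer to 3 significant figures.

Solving PV = nRT for T: T = PV/(nR).
P = 2.06 atm = 2.087×10^5 Pa; V = 10800 cm³ = 0.01080 m³; n = 3440 mmol = 3.440 mol; R = 8.314 J/(mol·K).
T = 78.82 K

78.8 K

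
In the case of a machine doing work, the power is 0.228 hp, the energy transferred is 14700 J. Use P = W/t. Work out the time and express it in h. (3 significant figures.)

0.0240 h

Solving P = W/t for t: t = W/P.
P = 0.228 hp = 170.0 W; W = 14700 J.
t = 86.46 s
86.46 s × (1 h / 3600 s) = 0.02402 h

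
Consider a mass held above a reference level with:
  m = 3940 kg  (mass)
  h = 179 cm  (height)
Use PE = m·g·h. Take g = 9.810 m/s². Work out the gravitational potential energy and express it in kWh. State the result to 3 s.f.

PE is given directly by: PE = mgh.
m = 3940 kg; h = 179 cm = 1.790 m; g = 9.810 m/s².
PE = 69186 J
69186 J × (1 kWh / 3.600×10^6 J) = 0.01922 kWh

0.0192 kWh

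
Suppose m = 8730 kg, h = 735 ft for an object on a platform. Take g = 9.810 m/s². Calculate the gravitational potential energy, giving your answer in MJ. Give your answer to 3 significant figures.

Directly: PE = mgh.
m = 8730 kg; h = 735 ft = 224.0 m; g = 9.810 m/s².
PE = 1.919×10^7 J  (the unit combination reduces to kg·m²/s² = J)
1.919×10^7 J × (1 MJ / 1.000×10^6 J) = 19.19 MJ

19.2 MJ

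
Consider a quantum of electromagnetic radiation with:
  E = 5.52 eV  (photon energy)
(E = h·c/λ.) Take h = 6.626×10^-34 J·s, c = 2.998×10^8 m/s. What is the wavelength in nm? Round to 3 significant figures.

Rearranging E = h·c/λ for λ: λ = hc/E.
E = 5.52 eV = 8.844×10^-19 J; h = 6.626×10^-34 J·s; c = 2.998×10^8 m/s.
λ = 2.246×10^-7 m
2.246×10^-7 m × (1 nm / 1.000×10^-9 m) = 224.6 nm

225 nm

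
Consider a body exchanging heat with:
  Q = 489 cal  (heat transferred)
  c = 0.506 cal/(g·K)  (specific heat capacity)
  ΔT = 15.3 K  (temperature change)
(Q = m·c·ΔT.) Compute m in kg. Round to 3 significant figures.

0.0632 kg

Solving Q = m·c·ΔT for m: m = Q/(c·ΔT).
Q = 489 cal = 2046 J; c = 0.506 cal/(g·K) = 2117 J/(kg·K); ΔT = 15.3 K.
m = 0.06316 kg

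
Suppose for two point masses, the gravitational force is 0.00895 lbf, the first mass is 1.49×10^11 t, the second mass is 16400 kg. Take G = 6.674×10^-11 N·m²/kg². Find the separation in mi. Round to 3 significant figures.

39.8 mi

Solving F = G·m₁·m₂/r² for r: r = √(G·m₁m₂/F).
F = 0.00895 lbf = 0.03981 N; m₁ = 1.49×10^11 t = 1.490×10^14 kg; m₂ = 16400 kg; G = 6.674×10^-11 N·m²/kg².
r = 64003 m
64003 m × (1 mi / 1609 m) = 39.77 mi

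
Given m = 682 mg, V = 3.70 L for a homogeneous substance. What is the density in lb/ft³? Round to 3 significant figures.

0.0115 lb/ft³

ρ is given directly by: ρ = m/V.
m = 682 mg = 6.820×10^-4 kg; V = 3.70 L = 0.003700 m³.
ρ = 0.1843 kg/m³
0.1843 kg/m³ × (1 lb/ft³ / 16.02 kg/m³) = 0.01151 lb/ft³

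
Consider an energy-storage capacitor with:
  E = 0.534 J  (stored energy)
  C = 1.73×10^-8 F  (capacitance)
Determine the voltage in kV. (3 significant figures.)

Rearranging E = ½C·V² for V: V = √(2E/C).
E = 0.534 J; C = 1.73×10^-8 F.
V = 7857 V
7857 V × (1 kV / 1000 V) = 7.857 kV

7.86 kV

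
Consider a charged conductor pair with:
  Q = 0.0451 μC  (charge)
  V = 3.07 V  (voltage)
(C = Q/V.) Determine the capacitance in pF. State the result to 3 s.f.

14700 pF

Directly: C = Q/V.
Q = 0.0451 μC = 4.510×10^-8 C; V = 3.07 V.
C = 1.469×10^-8 F
1.469×10^-8 F × (1 pF / 1.000×10^-12 F) = 14691 pF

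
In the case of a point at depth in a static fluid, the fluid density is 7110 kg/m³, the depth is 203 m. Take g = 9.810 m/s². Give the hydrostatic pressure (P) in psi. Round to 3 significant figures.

P is given directly by: P = ρgh.
ρ = 7110 kg/m³; h = 203 m; g = 9.810 m/s².
P = 1.416×10^7 Pa
1.416×10^7 Pa × (1 psi / 6895 Pa) = 2054 psi

2050 psi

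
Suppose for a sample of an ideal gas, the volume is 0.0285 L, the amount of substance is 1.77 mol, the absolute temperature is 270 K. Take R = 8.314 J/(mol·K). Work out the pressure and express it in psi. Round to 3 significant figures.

20200 psi

P is given directly by: P = nRT/V.
V = 0.0285 L = 2.850×10^-5 m³; n = 1.77 mol; T = 270 K; R = 8.314 J/(mol·K).
P = 1.394×10^8 Pa
1.394×10^8 Pa × (1 psi / 6895 Pa) = 20220 psi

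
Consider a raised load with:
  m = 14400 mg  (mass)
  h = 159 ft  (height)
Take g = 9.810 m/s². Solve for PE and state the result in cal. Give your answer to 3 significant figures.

1.64 cal

Directly: PE = mgh.
m = 14400 mg = 0.01440 kg; h = 159 ft = 48.46 m; g = 9.810 m/s².
PE = 6.846 J  (the unit combination reduces to kg·m²/s² = J)
6.846 J × (1 cal / 4.184 J) = 1.636 cal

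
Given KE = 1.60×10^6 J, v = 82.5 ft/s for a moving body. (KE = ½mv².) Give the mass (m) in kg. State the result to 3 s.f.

Solving KE = ½mv² for m: m = 2·KE/v².
KE = 1.60×10^6 J; v = 82.5 ft/s = 25.15 m/s.
m = 5061 kg

5060 kg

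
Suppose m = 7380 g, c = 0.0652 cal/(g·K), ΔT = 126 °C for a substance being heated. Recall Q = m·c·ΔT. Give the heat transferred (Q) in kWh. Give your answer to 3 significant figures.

Directly: Q = mcΔT.
m = 7380 g = 7.380 kg; c = 0.0652 cal/(g·K) = 272.8 J/(kg·K); ΔT = 126 °C = 126.0 K.
Q = 2.537×10^5 J
2.537×10^5 J × (1 kWh / 3.600×10^6 J) = 0.07046 kWh

0.0705 kWh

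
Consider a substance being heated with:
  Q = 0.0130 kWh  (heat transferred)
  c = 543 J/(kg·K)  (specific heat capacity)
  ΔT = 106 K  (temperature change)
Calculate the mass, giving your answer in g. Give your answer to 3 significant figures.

Rearranging Q = m·c·ΔT for m: m = Q/(c·ΔT).
Q = 0.0130 kWh = 46800 J; c = 543 J/(kg·K); ΔT = 106 K.
m = 0.8131 kg
0.8131 kg × (1 g / 0.001000 kg) = 813.1 g

813 g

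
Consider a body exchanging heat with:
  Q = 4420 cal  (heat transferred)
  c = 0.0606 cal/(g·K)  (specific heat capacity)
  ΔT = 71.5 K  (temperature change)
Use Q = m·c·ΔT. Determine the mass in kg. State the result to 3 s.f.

1.02 kg

Rearranging: m = Q/(c·ΔT).
Q = 4420 cal = 18493 J; c = 0.0606 cal/(g·K) = 253.6 J/(kg·K); ΔT = 71.5 K.
m = 1.020 kg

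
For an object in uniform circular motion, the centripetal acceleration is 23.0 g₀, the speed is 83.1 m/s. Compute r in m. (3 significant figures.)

Rearranging: r = v²/a.
a = 23.0 g₀ = 225.6 m/s²; v = 83.1 m/s.
r = 30.62 m

30.6 m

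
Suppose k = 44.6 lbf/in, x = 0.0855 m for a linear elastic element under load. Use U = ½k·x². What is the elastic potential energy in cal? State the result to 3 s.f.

6.82 cal

Directly: U = ½kx².
k = 44.6 lbf/in = 7811 N/m; x = 0.0855 m.
U = 28.55 J  (the unit combination reduces to kg·m²/s² = J)
28.55 J × (1 cal / 4.184 J) = 6.823 cal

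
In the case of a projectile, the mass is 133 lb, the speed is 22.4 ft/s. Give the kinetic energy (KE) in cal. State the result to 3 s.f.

336 cal

Directly: KE = ½mv².
m = 133 lb = 60.33 kg; v = 22.4 ft/s = 6.828 m/s.
KE = 1406 J  (the unit combination reduces to kg·m²/s² = J)
1406 J × (1 cal / 4.184 J) = 336.1 cal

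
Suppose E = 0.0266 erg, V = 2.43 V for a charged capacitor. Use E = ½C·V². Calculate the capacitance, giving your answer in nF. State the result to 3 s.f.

0.901 nF

Solving E = ½C·V² for C: C = 2E/V².
E = 0.0266 erg = 2.660×10^-9 J; V = 2.43 V.
C = 9.009×10^-10 F
9.009×10^-10 F × (1 nF / 1.000×10^-9 F) = 0.9009 nF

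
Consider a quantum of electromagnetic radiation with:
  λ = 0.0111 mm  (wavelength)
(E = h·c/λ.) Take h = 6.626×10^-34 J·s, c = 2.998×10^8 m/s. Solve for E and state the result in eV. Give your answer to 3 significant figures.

0.112 eV

Directly: E = hc/λ.
λ = 0.0111 mm = 1.110×10^-5 m; h = 6.626×10^-34 J·s; c = 2.998×10^8 m/s.
E = 1.790×10^-20 J
1.790×10^-20 J × (1 eV / 1.602×10^-19 J) = 0.1117 eV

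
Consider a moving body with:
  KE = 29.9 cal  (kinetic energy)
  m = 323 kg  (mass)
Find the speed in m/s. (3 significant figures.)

Rearranging: v = √(2·KE/m).
KE = 29.9 cal = 125.1 J; m = 323 kg.
v = 0.8801 m/s

0.880 m/s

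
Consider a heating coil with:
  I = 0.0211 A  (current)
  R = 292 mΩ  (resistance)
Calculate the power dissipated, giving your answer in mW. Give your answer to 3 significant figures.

P is given directly by: P = I²R.
I = 0.0211 A; R = 292 mΩ = 0.2920 Ω.
P = 1.300×10^-4 W
1.300×10^-4 W × (1 mW / 0.001000 W) = 0.1300 mW

0.130 mW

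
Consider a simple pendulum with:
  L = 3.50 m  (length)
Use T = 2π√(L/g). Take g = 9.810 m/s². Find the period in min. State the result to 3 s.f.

0.0626 min

T is given directly by: T = 2π√(L/g).
L = 3.50 m; g = 9.810 m/s².
T = 3.753 s
3.753 s × (1 min / 60.00 s) = 0.06255 min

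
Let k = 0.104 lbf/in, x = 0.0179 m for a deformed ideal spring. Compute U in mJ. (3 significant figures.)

U is given directly by: U = ½kx².
k = 0.104 lbf/in = 18.21 N/m; x = 0.0179 m.
U = 0.002918 J  (the unit combination reduces to kg·m²/s² = J)
0.002918 J × (1 mJ / 0.001000 J) = 2.918 mJ

2.92 mJ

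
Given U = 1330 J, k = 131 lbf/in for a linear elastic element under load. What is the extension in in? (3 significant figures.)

13.4 in

Rearranging: x = √(2U/k).
U = 1330 J; k = 131 lbf/in = 22942 N/m.
x = 0.3405 m
0.3405 m × (1 in / 0.02540 m) = 13.41 in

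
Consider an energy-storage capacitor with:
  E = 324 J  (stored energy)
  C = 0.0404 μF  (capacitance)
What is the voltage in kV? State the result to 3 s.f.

127 kV

Rearranging: V = √(2E/C).
E = 324 J; C = 0.0404 μF = 4.040×10^-8 F.
V = 1.266×10^5 V
1.266×10^5 V × (1 kV / 1000 V) = 126.6 kV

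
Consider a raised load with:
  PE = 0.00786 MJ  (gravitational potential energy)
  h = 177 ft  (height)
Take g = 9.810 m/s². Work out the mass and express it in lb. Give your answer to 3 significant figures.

Rearranging PE = m·g·h for m: m = PE/(g·h).
PE = 0.00786 MJ = 7860 J; h = 177 ft = 53.95 m; g = 9.810 m/s².
m = 14.85 kg
14.85 kg × (1 lb / 0.4536 kg) = 32.74 lb

32.7 lb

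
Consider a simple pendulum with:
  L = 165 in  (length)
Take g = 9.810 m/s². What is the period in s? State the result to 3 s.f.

4.11 s

T is given directly by: T = 2π√(L/g).
L = 165 in = 4.191 m; g = 9.810 m/s².
T = 4.107 s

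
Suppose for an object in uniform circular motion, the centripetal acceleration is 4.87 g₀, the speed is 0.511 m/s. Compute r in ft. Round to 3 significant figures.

0.0179 ft

Rearranging a = v²/r for r: r = v²/a.
a = 4.87 g₀ = 47.76 m/s²; v = 0.511 m/s.
r = 0.005468 m
0.005468 m × (1 ft / 0.3048 m) = 0.01794 ft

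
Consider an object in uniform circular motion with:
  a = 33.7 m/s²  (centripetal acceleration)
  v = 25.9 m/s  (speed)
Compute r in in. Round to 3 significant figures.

784 in

Solving a = v²/r for r: r = v²/a.
a = 33.7 m/s²; v = 25.9 m/s.
r = 19.91 m
19.91 m × (1 in / 0.02540 m) = 783.7 in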